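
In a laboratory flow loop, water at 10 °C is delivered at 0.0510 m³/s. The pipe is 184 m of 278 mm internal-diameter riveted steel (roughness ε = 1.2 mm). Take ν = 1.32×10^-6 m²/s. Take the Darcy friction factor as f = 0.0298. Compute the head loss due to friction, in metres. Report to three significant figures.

V = 4Q/(πD²) = 4·0.0510/(π·0.278²) = 0.8402 m/s
h_f = f(L/D)V²/(2g) = 0.02980·(184/0.278)·0.8402²/(2·9.81) = 0.7097 m

h_f ≈ 0.710 m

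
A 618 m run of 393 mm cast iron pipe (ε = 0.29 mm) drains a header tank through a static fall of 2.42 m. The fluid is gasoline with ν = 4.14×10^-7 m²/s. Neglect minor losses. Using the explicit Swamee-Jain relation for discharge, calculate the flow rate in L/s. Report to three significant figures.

Swamee-Jain (Type II): Q = -0.965·√(gD⁵h_f/L)·ln[ε/(3.7D) + √(3.17ν²L/(gD³h_f))]
√(gD⁵h_f/L) = √(9.81·0.393⁵·2.42/618) = 0.01898
ε/(3.7D) = 1.99×10^-4; √(3.17ν²L/(gD³h_f)) = 1.53×10^-5
Q = -0.965·0.01898·ln(2.147×10^-4) = 0.1547 m³/s
Check: V = 1.28 m/s, Re = 1.21×10^6, f = 0.01866, h_f = 2.43 m ≈ 2.42 m ✓

Q ≈ 155 L/s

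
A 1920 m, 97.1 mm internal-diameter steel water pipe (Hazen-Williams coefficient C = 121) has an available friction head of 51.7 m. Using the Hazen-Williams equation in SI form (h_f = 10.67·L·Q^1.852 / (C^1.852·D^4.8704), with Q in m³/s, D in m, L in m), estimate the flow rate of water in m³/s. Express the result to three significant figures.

Q ≈ 0.0104 m³/s

Rearranging: Q = [h_f·C^1.852·D^4.8704 / (10.67·L)]^(1/1.852)
Q = [51.7·121^1.852·0.0971^4.8704 / (10.67·1920)]^0.540 = 0.01039 m³/s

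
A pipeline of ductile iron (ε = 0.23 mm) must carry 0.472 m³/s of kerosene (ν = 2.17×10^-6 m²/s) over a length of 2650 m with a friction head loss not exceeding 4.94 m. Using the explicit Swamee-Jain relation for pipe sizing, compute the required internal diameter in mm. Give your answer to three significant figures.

D ≈ 710 mm

Swamee-Jain (Type III): D = 0.66·[ε^1.25·(LQ²/(gh_f))^4.75 + ν·Q^9.4·(L/(gh_f))^5.2]^0.04
LQ²/(gh_f) = 12.18; L/(gh_f) = 54.68
Term 1 = ε^1.25·(…)^4.75 = 4.07; Term 2 = ν·Q^9.4·(…)^5.2 = 2.03
D = 0.66·(4.07 + 2.03)^0.04 = 0.7095 m = 710 mm
Check: V = 1.19 m/s, Re = 3.90×10^5, f = 0.01686, h_f = 4.57 m ≈ 4.94 m ✓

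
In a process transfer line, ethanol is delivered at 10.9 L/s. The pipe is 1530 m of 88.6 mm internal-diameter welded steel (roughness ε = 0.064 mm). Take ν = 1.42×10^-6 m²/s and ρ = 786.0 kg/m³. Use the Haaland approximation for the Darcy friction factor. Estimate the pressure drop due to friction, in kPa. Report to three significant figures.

Δp ≈ 440 kPa

V = 4Q/(πD²) = 4·0.0109/(π·0.0886²) = 1.768 m/s
Re = VD/ν = 1.768·0.0886/1.42×10^-6 = 1.10×10^5 → turbulent
ε/D = 0.064/88.6 = 7.22×10^-4
Haaland: f = 0.02074
h_f = f(L/D)V²/(2g) = 0.02074·(1530/0.0886)·1.768²/(2·9.81) = 57.06 m
Δp = ρg·h_f = 786.0·9.81·57.06 = 440.0 kPa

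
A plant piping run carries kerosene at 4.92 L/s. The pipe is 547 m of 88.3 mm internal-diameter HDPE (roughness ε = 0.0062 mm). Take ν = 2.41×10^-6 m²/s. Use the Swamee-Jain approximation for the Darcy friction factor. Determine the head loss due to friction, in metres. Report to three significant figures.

h_f ≈ 4.83 m

V = 4Q/(πD²) = 4·0.00492/(π·0.0883²) = 0.8034 m/s
Re = VD/ν = 0.8034·0.0883/2.41×10^-6 = 2.94×10^4 → turbulent
ε/D = 0.0062/88.3 = 7.02×10^-5
Swamee-Jain: f = 0.02369
h_f = f(L/D)V²/(2g) = 0.02369·(547/0.0883)·0.8034²/(2·9.81) = 4.829 m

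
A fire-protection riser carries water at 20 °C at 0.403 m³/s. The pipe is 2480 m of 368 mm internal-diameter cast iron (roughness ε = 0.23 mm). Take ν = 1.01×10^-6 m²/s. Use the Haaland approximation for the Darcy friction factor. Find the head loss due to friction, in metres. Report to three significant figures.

h_f ≈ 88.2 m

V = 4Q/(πD²) = 4·0.403/(π·0.368²) = 3.789 m/s
Re = VD/ν = 3.789·0.368/1.01×10^-6 = 1.38×10^6 → turbulent
ε/D = 0.23/368 = 6.25×10^-4
Haaland: f = 0.01788
h_f = f(L/D)V²/(2g) = 0.01788·(2480/0.368)·3.789²/(2·9.81) = 88.15 m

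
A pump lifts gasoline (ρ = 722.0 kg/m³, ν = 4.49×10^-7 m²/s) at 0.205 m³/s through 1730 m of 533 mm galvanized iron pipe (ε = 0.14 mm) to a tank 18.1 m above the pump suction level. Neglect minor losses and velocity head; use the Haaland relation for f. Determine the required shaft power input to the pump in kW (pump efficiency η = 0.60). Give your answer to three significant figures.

V = 4Q/(πD²) = 0.9188 m/s; Re = 1.09×10^6; ε/D = 2.63×10^-4; f = 0.01520
h_f = f(L/D)V²/2g = 2.122 m
Total head H = z + h_f = 18.1 + 2.122 = 20.22 m
P_hyd = ρgQH = 722.0·9.81·0.205·20.22 = 29.36 kW
P_shaft = P_hyd/η = 29.36/0.60 = 48.94 kW

P_shaft ≈ 48.9 kW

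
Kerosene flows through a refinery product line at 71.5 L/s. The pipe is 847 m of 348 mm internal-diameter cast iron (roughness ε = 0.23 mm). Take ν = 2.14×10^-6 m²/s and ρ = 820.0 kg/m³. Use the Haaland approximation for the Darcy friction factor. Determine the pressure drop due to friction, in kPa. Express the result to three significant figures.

V = 4Q/(πD²) = 4·0.0715/(π·0.348²) = 0.7517 m/s
Re = VD/ν = 0.7517·0.348/2.14×10^-6 = 1.22×10^5 → turbulent
ε/D = 0.23/348 = 6.61×10^-4
Haaland: f = 0.02028
h_f = f(L/D)V²/(2g) = 0.02028·(847/0.348)·0.7517²/(2·9.81) = 1.422 m
Δp = ρg·h_f = 820.0·9.81·1.422 = 11.44 kPa

Δp ≈ 11.4 kPa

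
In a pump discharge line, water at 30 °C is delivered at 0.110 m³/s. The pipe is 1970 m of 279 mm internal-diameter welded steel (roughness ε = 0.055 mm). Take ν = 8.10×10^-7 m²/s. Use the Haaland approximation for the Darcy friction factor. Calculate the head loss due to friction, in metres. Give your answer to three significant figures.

V = 4Q/(πD²) = 4·0.110/(π·0.279²) = 1.799 m/s
Re = VD/ν = 1.799·0.279/8.10×10^-7 = 6.20×10^5 → turbulent
ε/D = 0.055/279 = 1.97×10^-4
Haaland: f = 0.01501
h_f = f(L/D)V²/(2g) = 0.01501·(1970/0.279)·1.799²/(2·9.81) = 17.49 m

h_f ≈ 17.5 m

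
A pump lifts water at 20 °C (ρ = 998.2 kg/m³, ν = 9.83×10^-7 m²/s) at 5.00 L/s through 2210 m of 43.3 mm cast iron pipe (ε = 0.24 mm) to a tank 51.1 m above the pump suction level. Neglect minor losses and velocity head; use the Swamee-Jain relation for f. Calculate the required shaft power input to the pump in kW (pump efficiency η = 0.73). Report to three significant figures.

P_shaft ≈ 68.1 kW

V = 4Q/(πD²) = 3.396 m/s; Re = 1.50×10^5; ε/D = 0.00554; f = 0.03213
h_f = f(L/D)V²/2g = 963.7 m
Total head H = z + h_f = 51.1 + 963.7 = 1015 m
P_hyd = ρgQH = 998.2·9.81·0.00500·1015 = 49.69 kW
P_shaft = P_hyd/η = 49.69/0.73 = 68.07 kW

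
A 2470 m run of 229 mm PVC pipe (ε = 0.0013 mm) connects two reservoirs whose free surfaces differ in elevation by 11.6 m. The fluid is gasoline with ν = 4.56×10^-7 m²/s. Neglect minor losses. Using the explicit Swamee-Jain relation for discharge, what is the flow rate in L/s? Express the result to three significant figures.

Q ≈ 53.2 L/s

Swamee-Jain (Type II): Q = -0.965·√(gD⁵h_f/L)·ln[ε/(3.7D) + √(3.17ν²L/(gD³h_f))]
√(gD⁵h_f/L) = √(9.81·0.229⁵·11.6/2470) = 0.005386
ε/(3.7D) = 1.53×10^-6; √(3.17ν²L/(gD³h_f)) = 3.45×10^-5
Q = -0.965·0.005386·ln(3.605×10^-5) = 0.05318 m³/s
Check: V = 1.29 m/s, Re = 6.48×10^5, f = 0.01261, h_f = 11.6 m ≈ 11.6 m ✓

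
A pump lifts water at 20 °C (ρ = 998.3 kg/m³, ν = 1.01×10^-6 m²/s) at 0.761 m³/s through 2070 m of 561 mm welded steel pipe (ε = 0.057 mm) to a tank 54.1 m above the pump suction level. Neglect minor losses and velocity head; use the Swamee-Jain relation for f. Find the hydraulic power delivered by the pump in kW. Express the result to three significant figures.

P_hyd ≈ 576 kW

V = 4Q/(πD²) = 3.079 m/s; Re = 1.71×10^6; ε/D = 1.02×10^-4; f = 0.01302
h_f = f(L/D)V²/2g = 23.22 m
Total head H = z + h_f = 54.1 + 23.22 = 77.32 m
P_hyd = ρgQH = 998.3·9.81·0.761·77.32 = 576.2 kW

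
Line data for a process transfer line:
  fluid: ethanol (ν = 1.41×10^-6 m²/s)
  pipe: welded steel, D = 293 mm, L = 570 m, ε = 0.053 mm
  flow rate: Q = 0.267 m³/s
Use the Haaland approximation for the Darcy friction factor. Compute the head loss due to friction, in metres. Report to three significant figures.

h_f ≈ 22.6 m

V = 4Q/(πD²) = 4·0.267/(π·0.293²) = 3.960 m/s
Re = VD/ν = 3.960·0.293/1.41×10^-6 = 8.23×10^5 → turbulent
ε/D = 0.053/293 = 1.81×10^-4
Haaland: f = 0.01455
h_f = f(L/D)V²/(2g) = 0.01455·(570/0.293)·3.960²/(2·9.81) = 22.62 m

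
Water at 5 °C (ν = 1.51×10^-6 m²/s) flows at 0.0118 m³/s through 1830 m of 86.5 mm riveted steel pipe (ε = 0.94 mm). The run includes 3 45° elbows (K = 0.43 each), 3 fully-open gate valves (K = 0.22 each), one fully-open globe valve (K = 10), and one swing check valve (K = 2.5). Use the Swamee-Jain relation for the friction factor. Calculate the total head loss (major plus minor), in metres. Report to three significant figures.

H_L ≈ 176 m

V = 4Q/(πD²) = 2.008 m/s; V²/2g = 0.2055 m
Re = 1.15×10^5, ε/D = 0.0109 → f = 0.03971 (Swamee-Jain)
Major: h_f = f(L/D)·V²/2g = 0.03971·21156·0.2055 = 172.7 m
Minor: ΣK = 14.4; h_m = ΣK·V²/2g = 2.970 m
Total H_L = 172.7 + 2.970 = 175.6 m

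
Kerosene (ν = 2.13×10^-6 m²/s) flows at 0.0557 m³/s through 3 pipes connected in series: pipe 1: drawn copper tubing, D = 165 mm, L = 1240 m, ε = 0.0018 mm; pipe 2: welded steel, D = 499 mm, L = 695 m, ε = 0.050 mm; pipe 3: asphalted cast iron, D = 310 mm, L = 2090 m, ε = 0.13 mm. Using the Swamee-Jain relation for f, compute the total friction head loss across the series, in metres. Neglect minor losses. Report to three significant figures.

Pipe 1: V = 2.605 m/s, Re = 2.02×10^5, ε/D = 1.09×10^-5, f = 0.01561, h_1 = f(L/D)V²/2g = 40.56 m
Pipe 2: V = 0.2848 m/s, Re = 6.67×10^4, ε/D = 1.00×10^-4, f = 0.01995, h_2 = f(L/D)V²/2g = 0.1149 m
Pipe 3: V = 0.7380 m/s, Re = 1.07×10^5, ε/D = 4.19×10^-4, f = 0.01987, h_3 = f(L/D)V²/2g = 3.718 m
Series → Q common, losses add: H = Σh = 44.40 m

H ≈ 44.4 m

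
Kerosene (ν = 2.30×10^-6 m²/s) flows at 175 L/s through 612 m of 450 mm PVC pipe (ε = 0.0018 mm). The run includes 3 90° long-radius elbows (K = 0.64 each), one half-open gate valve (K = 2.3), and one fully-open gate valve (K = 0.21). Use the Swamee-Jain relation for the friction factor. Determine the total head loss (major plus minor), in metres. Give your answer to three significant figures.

V = 4Q/(πD²) = 1.100 m/s; V²/2g = 0.06171 m
Re = 2.15×10^5, ε/D = 4.00×10^-6 → f = 0.01535 (Swamee-Jain)
Major: h_f = f(L/D)·V²/2g = 0.01535·1360·0.06171 = 1.288 m
Minor: ΣK = 4.43; h_m = ΣK·V²/2g = 0.2734 m
Total H_L = 1.288 + 0.2734 = 1.562 m

H_L ≈ 1.56 m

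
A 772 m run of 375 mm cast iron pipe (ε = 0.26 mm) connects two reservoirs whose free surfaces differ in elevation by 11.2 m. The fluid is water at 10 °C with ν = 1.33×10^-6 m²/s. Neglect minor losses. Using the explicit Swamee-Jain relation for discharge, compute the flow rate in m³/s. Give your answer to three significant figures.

Q ≈ 0.265 m³/s

Swamee-Jain (Type II): Q = -0.965·√(gD⁵h_f/L)·ln[ε/(3.7D) + √(3.17ν²L/(gD³h_f))]
√(gD⁵h_f/L) = √(9.81·0.375⁵·11.2/772) = 0.03249
ε/(3.7D) = 1.87×10^-4; √(3.17ν²L/(gD³h_f)) = 2.73×10^-5
Q = -0.965·0.03249·ln(2.147×10^-4) = 0.2648 m³/s
Check: V = 2.40 m/s, Re = 6.76×10^5, f = 0.01869, h_f = 11.3 m ≈ 11.2 m ✓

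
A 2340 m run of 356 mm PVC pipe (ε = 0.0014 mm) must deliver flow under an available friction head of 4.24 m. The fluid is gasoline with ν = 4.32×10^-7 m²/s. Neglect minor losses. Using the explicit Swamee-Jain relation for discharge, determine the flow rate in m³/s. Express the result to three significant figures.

Q ≈ 0.102 m³/s

Swamee-Jain (Type II): Q = -0.965·√(gD⁵h_f/L)·ln[ε/(3.7D) + √(3.17ν²L/(gD³h_f))]
√(gD⁵h_f/L) = √(9.81·0.356⁵·4.24/2340) = 0.01008
ε/(3.7D) = 1.06×10^-6; √(3.17ν²L/(gD³h_f)) = 2.72×10^-5
Q = -0.965·0.01008·ln(2.822×10^-5) = 0.1019 m³/s
Check: V = 1.02 m/s, Re = 8.44×10^5, f = 0.01204, h_f = 4.23 m ≈ 4.24 m ✓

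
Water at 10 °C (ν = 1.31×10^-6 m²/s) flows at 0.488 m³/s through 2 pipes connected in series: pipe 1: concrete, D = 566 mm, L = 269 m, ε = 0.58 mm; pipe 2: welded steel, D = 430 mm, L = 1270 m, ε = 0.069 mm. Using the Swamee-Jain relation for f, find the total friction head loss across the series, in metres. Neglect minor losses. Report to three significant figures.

H ≈ 26.0 m

Pipe 1: V = 1.940 m/s, Re = 8.38×10^5, ε/D = 0.00102, f = 0.02021, h_1 = f(L/D)V²/2g = 1.841 m
Pipe 2: V = 3.360 m/s, Re = 1.10×10^6, ε/D = 1.60×10^-4, f = 0.01423, h_2 = f(L/D)V²/2g = 24.19 m
Series → Q common, losses add: H = Σh = 26.03 m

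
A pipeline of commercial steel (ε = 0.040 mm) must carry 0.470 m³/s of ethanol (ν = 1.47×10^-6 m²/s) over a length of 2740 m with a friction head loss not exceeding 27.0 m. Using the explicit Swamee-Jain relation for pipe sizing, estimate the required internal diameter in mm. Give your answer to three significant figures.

Swamee-Jain (Type III): D = 0.66·[ε^1.25·(LQ²/(gh_f))^4.75 + ν·Q^9.4·(L/(gh_f))^5.2]^0.04
LQ²/(gh_f) = 2.285; L/(gh_f) = 10.34
Term 1 = ε^1.25·(…)^4.75 = 1.61×10^-4; Term 2 = ν·Q^9.4·(…)^5.2 = 2.30×10^-4
D = 0.66·(1.61×10^-4 + 2.30×10^-4)^0.04 = 0.4822 m = 482 mm
Check: V = 2.57 m/s, Re = 8.44×10^5, f = 0.01346, h_f = 25.8 m ≈ 27.0 m ✓

D ≈ 482 mm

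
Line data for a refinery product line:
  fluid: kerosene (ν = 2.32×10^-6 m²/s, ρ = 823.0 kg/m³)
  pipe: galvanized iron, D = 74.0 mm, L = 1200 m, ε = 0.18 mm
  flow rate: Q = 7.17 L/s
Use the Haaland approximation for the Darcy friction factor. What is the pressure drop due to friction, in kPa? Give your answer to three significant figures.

V = 4Q/(πD²) = 4·0.00717/(π·0.0740²) = 1.667 m/s
Re = VD/ν = 1.667·0.0740/2.32×10^-6 = 5.32×10^4 → turbulent
ε/D = 0.18/74.0 = 0.00243
Haaland: f = 0.02712
h_f = f(L/D)V²/(2g) = 0.02712·(1200/0.0740)·1.667²/(2·9.81) = 62.31 m
Δp = ρg·h_f = 823.0·9.81·62.31 = 503.0 kPa

Δp ≈ 503 kPa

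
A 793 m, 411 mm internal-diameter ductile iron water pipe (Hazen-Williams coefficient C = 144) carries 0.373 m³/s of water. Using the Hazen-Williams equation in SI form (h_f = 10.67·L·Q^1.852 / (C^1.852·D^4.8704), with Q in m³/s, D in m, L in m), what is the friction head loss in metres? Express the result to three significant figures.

h_f ≈ 10.4 m

h_f = 10.67·793·0.373^1.852 / (144^1.852·0.411^4.8704) = 10.42 m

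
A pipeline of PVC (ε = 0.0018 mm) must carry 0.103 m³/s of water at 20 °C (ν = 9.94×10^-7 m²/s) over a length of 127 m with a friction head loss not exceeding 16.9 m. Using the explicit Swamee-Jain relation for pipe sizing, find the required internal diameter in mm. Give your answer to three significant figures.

Swamee-Jain (Type III): D = 0.66·[ε^1.25·(LQ²/(gh_f))^4.75 + ν·Q^9.4·(L/(gh_f))^5.2]^0.04
LQ²/(gh_f) = 0.008127; L/(gh_f) = 0.7660
Term 1 = ε^1.25·(…)^4.75 = 7.78×10^-18; Term 2 = ν·Q^9.4·(…)^5.2 = 1.31×10^-16
D = 0.66·(7.78×10^-18 + 1.31×10^-16)^0.04 = 0.1532 m = 153 mm
Check: V = 5.59 m/s, Re = 8.61×10^5, f = 0.01217, h_f = 16.1 m ≈ 16.9 m ✓

D ≈ 153 mm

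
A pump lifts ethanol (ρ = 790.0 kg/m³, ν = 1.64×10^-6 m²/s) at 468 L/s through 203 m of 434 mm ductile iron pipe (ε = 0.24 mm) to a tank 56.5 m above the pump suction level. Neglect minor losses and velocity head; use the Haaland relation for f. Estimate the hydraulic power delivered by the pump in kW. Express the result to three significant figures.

V = 4Q/(πD²) = 3.164 m/s; Re = 8.37×10^5; ε/D = 5.53×10^-4; f = 0.01760
h_f = f(L/D)V²/2g = 4.200 m
Total head H = z + h_f = 56.5 + 4.200 = 60.70 m
P_hyd = ρgQH = 790.0·9.81·0.468·60.70 = 220.2 kW

P_hyd ≈ 220 kW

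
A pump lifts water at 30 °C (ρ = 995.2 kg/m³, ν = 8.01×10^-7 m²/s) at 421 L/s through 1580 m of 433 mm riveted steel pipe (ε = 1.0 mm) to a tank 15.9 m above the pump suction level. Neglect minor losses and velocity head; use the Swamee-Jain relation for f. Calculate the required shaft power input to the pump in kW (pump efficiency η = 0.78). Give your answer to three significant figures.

P_shaft ≈ 280 kW

V = 4Q/(πD²) = 2.859 m/s; Re = 1.55×10^6; ε/D = 0.00231; f = 0.02450
h_f = f(L/D)V²/2g = 37.25 m
Total head H = z + h_f = 15.9 + 37.25 = 53.15 m
P_hyd = ρgQH = 995.2·9.81·0.421·53.15 = 218.5 kW
P_shaft = P_hyd/η = 218.5/0.78 = 280.1 kW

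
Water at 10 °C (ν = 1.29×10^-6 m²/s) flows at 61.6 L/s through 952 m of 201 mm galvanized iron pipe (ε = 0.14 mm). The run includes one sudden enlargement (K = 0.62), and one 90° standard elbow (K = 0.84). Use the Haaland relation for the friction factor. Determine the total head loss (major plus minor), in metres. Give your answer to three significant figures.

H_L ≈ 17.7 m

V = 4Q/(πD²) = 1.941 m/s; V²/2g = 0.1921 m
Re = 3.02×10^5, ε/D = 6.97×10^-4 → f = 0.01912 (Haaland)
Major: h_f = f(L/D)·V²/2g = 0.01912·4736·0.1921 = 17.40 m
Minor: ΣK = 1.46; h_m = ΣK·V²/2g = 0.2804 m
Total H_L = 17.40 + 0.2804 = 17.68 m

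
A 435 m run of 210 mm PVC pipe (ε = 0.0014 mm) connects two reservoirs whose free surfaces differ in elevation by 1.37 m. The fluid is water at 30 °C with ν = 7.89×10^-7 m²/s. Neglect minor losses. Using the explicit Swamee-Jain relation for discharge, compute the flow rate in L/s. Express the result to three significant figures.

Swamee-Jain (Type II): Q = -0.965·√(gD⁵h_f/L)·ln[ε/(3.7D) + √(3.17ν²L/(gD³h_f))]
√(gD⁵h_f/L) = √(9.81·0.210⁵·1.37/435) = 0.003552
ε/(3.7D) = 1.80×10^-6; √(3.17ν²L/(gD³h_f)) = 8.30×10^-5
Q = -0.965·0.003552·ln(8.485×10^-5) = 0.03214 m³/s
Check: V = 0.928 m/s, Re = 2.47×10^5, f = 0.01498, h_f = 1.36 m ≈ 1.37 m ✓

Q ≈ 32.1 L/s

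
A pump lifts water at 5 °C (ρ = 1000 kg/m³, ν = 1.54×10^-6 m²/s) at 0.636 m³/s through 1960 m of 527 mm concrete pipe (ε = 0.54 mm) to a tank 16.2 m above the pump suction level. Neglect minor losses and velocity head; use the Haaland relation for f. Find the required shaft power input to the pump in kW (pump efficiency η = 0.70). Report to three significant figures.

V = 4Q/(πD²) = 2.916 m/s; Re = 9.98×10^5; ε/D = 0.00102; f = 0.02005
h_f = f(L/D)V²/2g = 32.32 m
Total head H = z + h_f = 16.2 + 32.32 = 48.52 m
P_hyd = ρgQH = 1000·9.81·0.636·48.52 = 302.7 kW
P_shaft = P_hyd/η = 302.7/0.70 = 432.4 kW

P_shaft ≈ 432 kW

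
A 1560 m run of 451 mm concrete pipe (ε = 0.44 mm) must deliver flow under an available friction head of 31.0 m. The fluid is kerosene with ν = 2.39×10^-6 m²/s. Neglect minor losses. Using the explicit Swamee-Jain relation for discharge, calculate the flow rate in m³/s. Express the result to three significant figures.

Swamee-Jain (Type II): Q = -0.965·√(gD⁵h_f/L)·ln[ε/(3.7D) + √(3.17ν²L/(gD³h_f))]
√(gD⁵h_f/L) = √(9.81·0.451⁵·31.0/1560) = 0.06031
ε/(3.7D) = 2.64×10^-4; √(3.17ν²L/(gD³h_f)) = 3.18×10^-5
Q = -0.965·0.06031·ln(2.955×10^-4) = 0.4730 m³/s
Check: V = 2.96 m/s, Re = 5.59×10^5, f = 0.02018, h_f = 31.2 m ≈ 31.0 m ✓

Q ≈ 0.473 m³/s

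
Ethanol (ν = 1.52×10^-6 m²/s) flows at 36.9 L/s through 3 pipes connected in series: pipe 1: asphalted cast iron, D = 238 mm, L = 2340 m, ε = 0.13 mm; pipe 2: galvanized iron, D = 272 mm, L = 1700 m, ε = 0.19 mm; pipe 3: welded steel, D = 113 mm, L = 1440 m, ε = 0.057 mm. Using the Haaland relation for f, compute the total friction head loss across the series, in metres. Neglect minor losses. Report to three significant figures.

Pipe 1: V = 0.8294 m/s, Re = 1.30×10^5, ε/D = 5.46×10^-4, f = 0.01966, h_1 = f(L/D)V²/2g = 6.778 m
Pipe 2: V = 0.6350 m/s, Re = 1.14×10^5, ε/D = 6.99×10^-4, f = 0.02058, h_2 = f(L/D)V²/2g = 2.644 m
Pipe 3: V = 3.679 m/s, Re = 2.74×10^5, ε/D = 5.04×10^-4, f = 0.01821, h_3 = f(L/D)V²/2g = 160.1 m
Series → Q common, losses add: H = Σh = 169.6 m

H ≈ 170 m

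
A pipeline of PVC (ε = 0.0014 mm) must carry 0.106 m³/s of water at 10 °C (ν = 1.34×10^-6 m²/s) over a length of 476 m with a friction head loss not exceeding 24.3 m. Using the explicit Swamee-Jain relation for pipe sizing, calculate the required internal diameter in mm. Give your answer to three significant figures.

D ≈ 191 mm

Swamee-Jain (Type III): D = 0.66·[ε^1.25·(LQ²/(gh_f))^4.75 + ν·Q^9.4·(L/(gh_f))^5.2]^0.04
LQ²/(gh_f) = 0.02244; L/(gh_f) = 1.997
Term 1 = ε^1.25·(…)^4.75 = 7.07×10^-16; Term 2 = ν·Q^9.4·(…)^5.2 = 3.36×10^-14
D = 0.66·(7.07×10^-16 + 3.36×10^-14)^0.04 = 0.1910 m = 191 mm
Check: V = 3.70 m/s, Re = 5.27×10^5, f = 0.01309, h_f = 22.8 m ≈ 24.3 m ✓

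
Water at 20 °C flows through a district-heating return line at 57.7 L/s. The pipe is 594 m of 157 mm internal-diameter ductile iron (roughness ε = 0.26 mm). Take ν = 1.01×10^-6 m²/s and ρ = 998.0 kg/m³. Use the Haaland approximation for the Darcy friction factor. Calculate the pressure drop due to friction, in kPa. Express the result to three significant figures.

V = 4Q/(πD²) = 4·0.0577/(π·0.157²) = 2.980 m/s
Re = VD/ν = 2.980·0.157/1.01×10^-6 = 4.63×10^5 → turbulent
ε/D = 0.26/157 = 0.00166
Haaland: f = 0.02273
h_f = f(L/D)V²/(2g) = 0.02273·(594/0.157)·2.980²/(2·9.81) = 38.93 m
Δp = ρg·h_f = 998.0·9.81·38.93 = 381.2 kPa

Δp ≈ 381 kPa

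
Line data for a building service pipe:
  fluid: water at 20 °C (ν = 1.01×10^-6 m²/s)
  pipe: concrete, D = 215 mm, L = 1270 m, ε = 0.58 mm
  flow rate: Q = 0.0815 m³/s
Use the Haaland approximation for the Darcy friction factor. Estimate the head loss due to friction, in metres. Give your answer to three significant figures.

V = 4Q/(πD²) = 4·0.0815/(π·0.215²) = 2.245 m/s
Re = VD/ν = 2.245·0.215/1.01×10^-6 = 4.78×10^5 → turbulent
ε/D = 0.58/215 = 0.00270
Haaland: f = 0.02573
h_f = f(L/D)V²/(2g) = 0.02573·(1270/0.215)·2.245²/(2·9.81) = 39.03 m

h_f ≈ 39.0 m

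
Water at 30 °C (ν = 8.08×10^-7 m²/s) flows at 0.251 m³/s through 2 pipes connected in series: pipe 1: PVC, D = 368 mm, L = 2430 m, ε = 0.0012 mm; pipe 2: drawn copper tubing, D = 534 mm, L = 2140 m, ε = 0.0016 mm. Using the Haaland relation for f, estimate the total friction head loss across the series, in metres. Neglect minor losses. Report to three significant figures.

H ≈ 24.7 m

Pipe 1: V = 2.360 m/s, Re = 1.07×10^6, ε/D = 3.26×10^-6, f = 0.01150, h_1 = f(L/D)V²/2g = 21.56 m
Pipe 2: V = 1.121 m/s, Re = 7.41×10^5, ε/D = 3.00×10^-6, f = 0.01223, h_2 = f(L/D)V²/2g = 3.139 m
Series → Q common, losses add: H = Σh = 24.70 m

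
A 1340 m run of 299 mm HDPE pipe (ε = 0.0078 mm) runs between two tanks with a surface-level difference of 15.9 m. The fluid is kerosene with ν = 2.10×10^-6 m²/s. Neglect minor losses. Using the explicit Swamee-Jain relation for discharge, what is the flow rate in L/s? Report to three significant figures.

Swamee-Jain (Type II): Q = -0.965·√(gD⁵h_f/L)·ln[ε/(3.7D) + √(3.17ν²L/(gD³h_f))]
√(gD⁵h_f/L) = √(9.81·0.299⁵·15.9/1340) = 0.01668
ε/(3.7D) = 7.05×10^-6; √(3.17ν²L/(gD³h_f)) = 6.70×10^-5
Q = -0.965·0.01668·ln(7.408×10^-5) = 0.1531 m³/s
Check: V = 2.18 m/s, Re = 3.10×10^5, f = 0.01459, h_f = 15.8 m ≈ 15.9 m ✓

Q ≈ 153 L/s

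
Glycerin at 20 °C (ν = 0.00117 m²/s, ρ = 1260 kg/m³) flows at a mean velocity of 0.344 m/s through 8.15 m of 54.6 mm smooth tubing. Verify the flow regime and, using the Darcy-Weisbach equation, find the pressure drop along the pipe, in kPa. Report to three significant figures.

Δp ≈ 44.4 kPa

Re = VD/ν = 0.344·0.05460/0.00117 = 16.1 → laminar (Re < 2300)
f = 64/Re = 3.987
h_f = f(L/D)V²/(2g) = 3.987·(8.15/0.05460)·0.344²/(2·9.81) = 3.589 m
Δp = ρg·h_f = 1260·9.81·3.589 = 44.36 kPa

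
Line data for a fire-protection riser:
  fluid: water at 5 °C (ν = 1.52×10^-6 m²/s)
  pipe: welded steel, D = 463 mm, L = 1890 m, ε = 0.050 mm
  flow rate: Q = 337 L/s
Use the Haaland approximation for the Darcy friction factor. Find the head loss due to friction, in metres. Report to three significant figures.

h_f ≈ 11.7 m

V = 4Q/(πD²) = 4·0.337/(π·0.463²) = 2.002 m/s
Re = VD/ν = 2.002·0.463/1.52×10^-6 = 6.10×10^5 → turbulent
ε/D = 0.050/463 = 1.08×10^-4
Haaland: f = 0.01405
h_f = f(L/D)V²/(2g) = 0.01405·(1890/0.463)·2.002²/(2·9.81) = 11.71 m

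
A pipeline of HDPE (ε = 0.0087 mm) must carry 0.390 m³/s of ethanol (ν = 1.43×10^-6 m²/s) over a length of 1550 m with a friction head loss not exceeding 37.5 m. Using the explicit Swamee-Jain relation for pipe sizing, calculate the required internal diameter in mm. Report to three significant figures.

D ≈ 367 mm

Swamee-Jain (Type III): D = 0.66·[ε^1.25·(LQ²/(gh_f))^4.75 + ν·Q^9.4·(L/(gh_f))^5.2]^0.04
LQ²/(gh_f) = 0.6409; L/(gh_f) = 4.213
Term 1 = ε^1.25·(…)^4.75 = 5.71×10^-8; Term 2 = ν·Q^9.4·(…)^5.2 = 3.63×10^-7
D = 0.66·(5.71×10^-8 + 3.63×10^-7)^0.04 = 0.3668 m = 367 mm
Check: V = 3.69 m/s, Re = 9.47×10^5, f = 0.01225, h_f = 35.9 m ≈ 37.5 m ✓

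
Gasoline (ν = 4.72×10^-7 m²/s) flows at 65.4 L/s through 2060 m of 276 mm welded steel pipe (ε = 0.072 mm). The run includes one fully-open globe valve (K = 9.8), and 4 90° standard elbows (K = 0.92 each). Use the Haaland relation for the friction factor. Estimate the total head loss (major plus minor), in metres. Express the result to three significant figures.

H_L ≈ 7.90 m

V = 4Q/(πD²) = 1.093 m/s; V²/2g = 0.06090 m
Re = 6.39×10^5, ε/D = 2.61×10^-4 → f = 0.01558 (Haaland)
Major: h_f = f(L/D)·V²/2g = 0.01558·7464·0.06090 = 7.083 m
Minor: ΣK = 13.5; h_m = ΣK·V²/2g = 0.8210 m
Total H_L = 7.083 + 0.8210 = 7.904 m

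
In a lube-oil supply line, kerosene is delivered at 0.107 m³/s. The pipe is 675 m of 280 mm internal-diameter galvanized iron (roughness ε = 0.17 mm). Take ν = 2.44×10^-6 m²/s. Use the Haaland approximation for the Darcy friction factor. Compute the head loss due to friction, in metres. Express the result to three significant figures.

V = 4Q/(πD²) = 4·0.107/(π·0.280²) = 1.738 m/s
Re = VD/ν = 1.738·0.280/2.44×10^-6 = 1.99×10^5 → turbulent
ε/D = 0.17/280 = 6.07×10^-4
Haaland: f = 0.01919
h_f = f(L/D)V²/(2g) = 0.01919·(675/0.280)·1.738²/(2·9.81) = 7.118 m

h_f ≈ 7.12 m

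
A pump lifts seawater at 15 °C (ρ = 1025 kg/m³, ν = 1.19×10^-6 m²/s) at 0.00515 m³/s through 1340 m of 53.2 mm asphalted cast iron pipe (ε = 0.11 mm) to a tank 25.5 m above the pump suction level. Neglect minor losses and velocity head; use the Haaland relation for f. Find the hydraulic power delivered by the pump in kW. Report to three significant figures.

P_hyd ≈ 10.3 kW

V = 4Q/(πD²) = 2.317 m/s; Re = 1.04×10^5; ε/D = 0.00207; f = 0.02511
h_f = f(L/D)V²/2g = 173.0 m
Total head H = z + h_f = 25.5 + 173.0 = 198.5 m
P_hyd = ρgQH = 1025·9.81·0.00515·198.5 = 10.28 kW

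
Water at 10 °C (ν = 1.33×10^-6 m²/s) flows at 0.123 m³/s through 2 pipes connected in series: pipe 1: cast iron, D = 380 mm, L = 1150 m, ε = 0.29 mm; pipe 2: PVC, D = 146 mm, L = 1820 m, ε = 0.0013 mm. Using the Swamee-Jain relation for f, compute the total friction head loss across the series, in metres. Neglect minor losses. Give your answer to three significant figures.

H ≈ 423 m

Pipe 1: V = 1.085 m/s, Re = 3.10×10^5, ε/D = 7.63×10^-4, f = 0.01966, h_1 = f(L/D)V²/2g = 3.568 m
Pipe 2: V = 7.347 m/s, Re = 8.07×10^5, ε/D = 8.90×10^-6, f = 0.01223, h_2 = f(L/D)V²/2g = 419.5 m
Series → Q common, losses add: H = Σh = 423.1 m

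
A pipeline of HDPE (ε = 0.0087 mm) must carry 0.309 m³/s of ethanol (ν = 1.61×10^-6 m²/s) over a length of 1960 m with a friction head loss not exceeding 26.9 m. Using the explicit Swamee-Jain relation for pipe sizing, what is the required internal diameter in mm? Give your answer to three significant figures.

D ≈ 379 mm

Swamee-Jain (Type III): D = 0.66·[ε^1.25·(LQ²/(gh_f))^4.75 + ν·Q^9.4·(L/(gh_f))^5.2]^0.04
LQ²/(gh_f) = 0.7092; L/(gh_f) = 7.427
Term 1 = ε^1.25·(…)^4.75 = 9.24×10^-8; Term 2 = ν·Q^9.4·(…)^5.2 = 8.73×10^-7
D = 0.66·(9.24×10^-8 + 8.73×10^-7)^0.04 = 0.3792 m = 379 mm
Check: V = 2.74 m/s, Re = 6.44×10^5, f = 0.01293, h_f = 25.5 m ≈ 26.9 m ✓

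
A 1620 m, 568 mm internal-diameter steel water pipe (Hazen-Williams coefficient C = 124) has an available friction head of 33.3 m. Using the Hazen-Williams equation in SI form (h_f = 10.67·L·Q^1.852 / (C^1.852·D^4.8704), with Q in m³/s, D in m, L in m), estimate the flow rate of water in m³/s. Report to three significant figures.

Q ≈ 0.958 m³/s

Rearranging: Q = [h_f·C^1.852·D^4.8704 / (10.67·L)]^(1/1.852)
Q = [33.3·124^1.852·0.568^4.8704 / (10.67·1620)]^0.540 = 0.9578 m³/s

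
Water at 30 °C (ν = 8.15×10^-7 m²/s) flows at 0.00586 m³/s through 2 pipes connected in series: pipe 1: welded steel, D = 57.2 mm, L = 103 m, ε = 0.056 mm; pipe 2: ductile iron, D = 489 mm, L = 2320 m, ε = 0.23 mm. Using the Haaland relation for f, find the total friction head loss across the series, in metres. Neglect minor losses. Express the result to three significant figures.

Pipe 1: V = 2.280 m/s, Re = 1.60×10^5, ε/D = 9.79×10^-4, f = 0.02111, h_1 = f(L/D)V²/2g = 10.07 m
Pipe 2: V = 0.03120 m/s, Re = 1.87×10^4, ε/D = 4.70×10^-4, f = 0.02700, h_2 = f(L/D)V²/2g = 0.006357 m
Series → Q common, losses add: H = Σh = 10.08 m

H ≈ 10.1 m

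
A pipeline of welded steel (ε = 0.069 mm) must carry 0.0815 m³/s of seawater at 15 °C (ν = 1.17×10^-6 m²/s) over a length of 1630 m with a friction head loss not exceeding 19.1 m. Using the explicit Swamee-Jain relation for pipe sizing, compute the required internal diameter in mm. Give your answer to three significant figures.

D ≈ 243 mm

Swamee-Jain (Type III): D = 0.66·[ε^1.25·(LQ²/(gh_f))^4.75 + ν·Q^9.4·(L/(gh_f))^5.2]^0.04
LQ²/(gh_f) = 0.05778; L/(gh_f) = 8.699
Term 1 = ε^1.25·(…)^4.75 = 8.26×10^-12; Term 2 = ν·Q^9.4·(…)^5.2 = 5.23×10^-12
D = 0.66·(8.26×10^-12 + 5.23×10^-12)^0.04 = 0.2425 m = 243 mm
Check: V = 1.76 m/s, Re = 3.66×10^5, f = 0.01665, h_f = 17.8 m ≈ 19.1 m ✓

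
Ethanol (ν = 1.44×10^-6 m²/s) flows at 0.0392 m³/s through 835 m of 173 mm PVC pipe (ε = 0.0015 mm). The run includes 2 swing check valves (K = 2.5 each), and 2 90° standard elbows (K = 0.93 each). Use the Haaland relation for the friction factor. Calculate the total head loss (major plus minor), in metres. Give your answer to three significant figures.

H_L ≈ 11.6 m

V = 4Q/(πD²) = 1.668 m/s; V²/2g = 0.1417 m
Re = 2.00×10^5, ε/D = 8.67×10^-6 → f = 0.01554 (Haaland)
Major: h_f = f(L/D)·V²/2g = 0.01554·4827·0.1417 = 10.63 m
Minor: ΣK = 6.86; h_m = ΣK·V²/2g = 0.9724 m
Total H_L = 10.63 + 0.9724 = 11.61 m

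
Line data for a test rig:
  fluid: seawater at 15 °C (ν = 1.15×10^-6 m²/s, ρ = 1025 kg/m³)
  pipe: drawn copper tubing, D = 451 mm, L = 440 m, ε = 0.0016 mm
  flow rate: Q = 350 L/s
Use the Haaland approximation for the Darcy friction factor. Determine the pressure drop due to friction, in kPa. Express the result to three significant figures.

V = 4Q/(πD²) = 4·0.350/(π·0.451²) = 2.191 m/s
Re = VD/ν = 2.191·0.451/1.15×10^-6 = 8.59×10^5 → turbulent
ε/D = 0.0016/451 = 3.55×10^-6
Haaland: f = 0.01194
h_f = f(L/D)V²/(2g) = 0.01194·(440/0.451)·2.191²/(2·9.81) = 2.850 m
Δp = ρg·h_f = 1025·9.81·2.850 = 28.66 kPa

Δp ≈ 28.7 kPa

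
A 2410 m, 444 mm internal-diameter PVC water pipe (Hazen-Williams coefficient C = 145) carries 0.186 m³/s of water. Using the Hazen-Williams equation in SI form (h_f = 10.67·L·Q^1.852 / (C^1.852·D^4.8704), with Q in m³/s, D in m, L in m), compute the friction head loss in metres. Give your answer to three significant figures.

h_f ≈ 5.91 m

h_f = 10.67·2410·0.186^1.852 / (145^1.852·0.444^4.8704) = 5.914 m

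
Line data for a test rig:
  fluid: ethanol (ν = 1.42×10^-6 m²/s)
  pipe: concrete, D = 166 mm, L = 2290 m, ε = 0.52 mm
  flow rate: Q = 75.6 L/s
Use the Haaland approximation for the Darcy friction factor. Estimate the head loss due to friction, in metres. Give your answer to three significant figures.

h_f ≈ 230 m

V = 4Q/(πD²) = 4·0.0756/(π·0.166²) = 3.493 m/s
Re = VD/ν = 3.493·0.166/1.42×10^-6 = 4.08×10^5 → turbulent
ε/D = 0.52/166 = 0.00313
Haaland: f = 0.02683
h_f = f(L/D)V²/(2g) = 0.02683·(2290/0.166)·3.493²/(2·9.81) = 230.2 m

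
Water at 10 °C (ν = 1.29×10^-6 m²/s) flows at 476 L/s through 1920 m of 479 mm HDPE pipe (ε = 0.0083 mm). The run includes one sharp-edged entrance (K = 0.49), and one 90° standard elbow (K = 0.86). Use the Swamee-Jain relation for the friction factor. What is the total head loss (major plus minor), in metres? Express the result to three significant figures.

V = 4Q/(πD²) = 2.641 m/s; V²/2g = 0.3556 m
Re = 9.81×10^5, ε/D = 1.73×10^-5 → f = 0.01206 (Swamee-Jain)
Major: h_f = f(L/D)·V²/2g = 0.01206·4008·0.3556 = 17.18 m
Minor: ΣK = 1.35; h_m = ΣK·V²/2g = 0.4801 m
Total H_L = 17.18 + 0.4801 = 17.66 m

H_L ≈ 17.7 m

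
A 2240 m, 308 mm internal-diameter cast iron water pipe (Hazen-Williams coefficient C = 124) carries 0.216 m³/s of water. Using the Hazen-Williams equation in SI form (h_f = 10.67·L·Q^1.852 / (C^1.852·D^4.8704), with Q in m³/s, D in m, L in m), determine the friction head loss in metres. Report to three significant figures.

h_f ≈ 57.5 m

h_f = 10.67·2240·0.216^1.852 / (124^1.852·0.308^4.8704) = 57.51 m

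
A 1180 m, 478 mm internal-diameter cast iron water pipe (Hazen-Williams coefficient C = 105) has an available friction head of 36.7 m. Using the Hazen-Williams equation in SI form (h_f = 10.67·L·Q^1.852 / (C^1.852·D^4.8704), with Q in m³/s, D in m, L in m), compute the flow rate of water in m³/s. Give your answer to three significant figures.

Rearranging: Q = [h_f·C^1.852·D^4.8704 / (10.67·L)]^(1/1.852)
Q = [36.7·105^1.852·0.478^4.8704 / (10.67·1180)]^0.540 = 0.6444 m³/s

Q ≈ 0.644 m³/s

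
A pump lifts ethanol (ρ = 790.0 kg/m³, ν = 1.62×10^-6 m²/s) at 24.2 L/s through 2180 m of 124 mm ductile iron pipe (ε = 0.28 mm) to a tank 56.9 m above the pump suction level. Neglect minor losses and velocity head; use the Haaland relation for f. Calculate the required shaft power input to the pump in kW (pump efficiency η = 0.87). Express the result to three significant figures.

V = 4Q/(πD²) = 2.004 m/s; Re = 1.53×10^5; ε/D = 0.00226; f = 0.02518
h_f = f(L/D)V²/2g = 90.60 m
Total head H = z + h_f = 56.9 + 90.60 = 147.5 m
P_hyd = ρgQH = 790.0·9.81·0.0242·147.5 = 27.66 kW
P_shaft = P_hyd/η = 27.66/0.87 = 31.80 kW

P_shaft ≈ 31.8 kW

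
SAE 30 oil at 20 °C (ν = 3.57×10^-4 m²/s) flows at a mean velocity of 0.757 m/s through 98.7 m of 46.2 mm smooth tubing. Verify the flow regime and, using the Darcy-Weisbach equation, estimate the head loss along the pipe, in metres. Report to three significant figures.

h_f ≈ 40.8 m

Re = VD/ν = 0.757·0.04620/3.57×10^-4 = 98.0 → laminar (Re < 2300)
f = 64/Re = 0.6533
h_f = f(L/D)V²/(2g) = 0.6533·(98.7/0.04620)·0.757²/(2·9.81) = 40.76 m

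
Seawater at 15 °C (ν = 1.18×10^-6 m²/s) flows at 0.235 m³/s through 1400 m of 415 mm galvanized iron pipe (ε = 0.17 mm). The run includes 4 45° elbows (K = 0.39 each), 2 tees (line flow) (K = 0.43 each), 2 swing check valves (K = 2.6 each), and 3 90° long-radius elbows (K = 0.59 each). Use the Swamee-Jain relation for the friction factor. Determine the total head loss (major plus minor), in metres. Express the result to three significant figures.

H_L ≈ 10.3 m

V = 4Q/(πD²) = 1.737 m/s; V²/2g = 0.1538 m
Re = 6.11×10^5, ε/D = 4.10×10^-4 → f = 0.01700 (Swamee-Jain)
Major: h_f = f(L/D)·V²/2g = 0.01700·3373·0.1538 = 8.823 m
Minor: ΣK = 9.39; h_m = ΣK·V²/2g = 1.445 m
Total H_L = 8.823 + 1.445 = 10.27 m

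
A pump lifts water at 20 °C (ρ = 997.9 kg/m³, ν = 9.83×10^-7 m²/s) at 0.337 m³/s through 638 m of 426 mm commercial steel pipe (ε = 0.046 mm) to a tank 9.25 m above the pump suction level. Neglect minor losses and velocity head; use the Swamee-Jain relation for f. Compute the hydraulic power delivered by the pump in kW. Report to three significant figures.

V = 4Q/(πD²) = 2.364 m/s; Re = 1.02×10^6; ε/D = 1.08×10^-4; f = 0.01360
h_f = f(L/D)V²/2g = 5.802 m
Total head H = z + h_f = 9.25 + 5.802 = 15.05 m
P_hyd = ρgQH = 997.9·9.81·0.337·15.05 = 49.66 kW

P_hyd ≈ 49.7 kW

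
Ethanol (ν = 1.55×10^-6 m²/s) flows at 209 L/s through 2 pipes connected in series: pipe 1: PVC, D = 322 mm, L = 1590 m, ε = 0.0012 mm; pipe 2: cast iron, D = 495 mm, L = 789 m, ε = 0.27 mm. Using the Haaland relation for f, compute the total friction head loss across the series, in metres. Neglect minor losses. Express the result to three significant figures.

H ≈ 23.2 m

Pipe 1: V = 2.567 m/s, Re = 5.33×10^5, ε/D = 3.73×10^-6, f = 0.01296, h_1 = f(L/D)V²/2g = 21.48 m
Pipe 2: V = 1.086 m/s, Re = 3.47×10^5, ε/D = 5.45×10^-4, f = 0.01818, h_2 = f(L/D)V²/2g = 1.742 m
Series → Q common, losses add: H = Σh = 23.22 m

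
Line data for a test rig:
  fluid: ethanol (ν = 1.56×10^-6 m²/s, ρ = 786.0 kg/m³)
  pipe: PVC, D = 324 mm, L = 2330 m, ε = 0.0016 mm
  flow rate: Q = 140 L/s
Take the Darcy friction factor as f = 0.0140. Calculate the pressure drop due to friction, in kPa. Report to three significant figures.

Δp ≈ 114 kPa

V = 4Q/(πD²) = 4·0.140/(π·0.324²) = 1.698 m/s
h_f = f(L/D)V²/(2g) = 0.01400·(2330/0.324)·1.698²/(2·9.81) = 14.80 m
Δp = ρg·h_f = 786.0·9.81·14.80 = 114.1 kPa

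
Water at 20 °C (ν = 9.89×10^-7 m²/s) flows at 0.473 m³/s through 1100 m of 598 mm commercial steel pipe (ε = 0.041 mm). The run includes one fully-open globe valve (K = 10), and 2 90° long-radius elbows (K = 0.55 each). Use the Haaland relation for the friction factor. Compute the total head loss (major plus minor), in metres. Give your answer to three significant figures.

V = 4Q/(πD²) = 1.684 m/s; V²/2g = 0.1446 m
Re = 1.02×10^6, ε/D = 6.86×10^-5 → f = 0.01281 (Haaland)
Major: h_f = f(L/D)·V²/2g = 0.01281·1839·0.1446 = 3.407 m
Minor: ΣK = 11.1; h_m = ΣK·V²/2g = 1.605 m
Total H_L = 3.407 + 1.605 = 5.012 m

H_L ≈ 5.01 m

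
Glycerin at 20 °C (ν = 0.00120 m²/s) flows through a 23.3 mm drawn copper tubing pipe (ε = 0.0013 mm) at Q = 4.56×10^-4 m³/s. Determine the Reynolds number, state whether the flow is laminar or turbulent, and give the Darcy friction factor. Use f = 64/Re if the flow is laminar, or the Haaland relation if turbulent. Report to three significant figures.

Re ≈ 20.8; laminar; f = 64/Re ≈ 3.08

V = 4Q/(πD²) = 1.069 m/s
Re = VD/ν = 1.069·0.0233/0.00120 = 20.8
Re < 2300 → laminar → f = 64/Re = 3.082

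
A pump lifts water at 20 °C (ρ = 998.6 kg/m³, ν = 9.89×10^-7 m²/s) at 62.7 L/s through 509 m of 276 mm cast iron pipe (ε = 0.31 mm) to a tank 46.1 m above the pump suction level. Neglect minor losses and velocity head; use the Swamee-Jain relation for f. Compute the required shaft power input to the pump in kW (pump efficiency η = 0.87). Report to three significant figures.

V = 4Q/(πD²) = 1.048 m/s; Re = 2.92×10^5; ε/D = 0.00112; f = 0.02127
h_f = f(L/D)V²/2g = 2.195 m
Total head H = z + h_f = 46.1 + 2.195 = 48.30 m
P_hyd = ρgQH = 998.6·9.81·0.0627·48.30 = 29.66 kW
P_shaft = P_hyd/η = 29.66/0.87 = 34.10 kW

P_shaft ≈ 34.1 kW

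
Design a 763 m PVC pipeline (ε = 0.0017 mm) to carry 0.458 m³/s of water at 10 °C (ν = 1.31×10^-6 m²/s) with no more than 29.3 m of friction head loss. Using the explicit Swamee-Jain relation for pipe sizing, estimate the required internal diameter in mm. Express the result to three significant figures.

Swamee-Jain (Type III): D = 0.66·[ε^1.25·(LQ²/(gh_f))^4.75 + ν·Q^9.4·(L/(gh_f))^5.2]^0.04
LQ²/(gh_f) = 0.5568; L/(gh_f) = 2.655
Term 1 = ε^1.25·(…)^4.75 = 3.80×10^-9; Term 2 = ν·Q^9.4·(…)^5.2 = 1.36×10^-7
D = 0.66·(3.80×10^-9 + 1.36×10^-7)^0.04 = 0.3511 m = 351 mm
Check: V = 4.73 m/s, Re = 1.27×10^6, f = 0.01130, h_f = 28.0 m ≈ 29.3 m ✓

D ≈ 351 mm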